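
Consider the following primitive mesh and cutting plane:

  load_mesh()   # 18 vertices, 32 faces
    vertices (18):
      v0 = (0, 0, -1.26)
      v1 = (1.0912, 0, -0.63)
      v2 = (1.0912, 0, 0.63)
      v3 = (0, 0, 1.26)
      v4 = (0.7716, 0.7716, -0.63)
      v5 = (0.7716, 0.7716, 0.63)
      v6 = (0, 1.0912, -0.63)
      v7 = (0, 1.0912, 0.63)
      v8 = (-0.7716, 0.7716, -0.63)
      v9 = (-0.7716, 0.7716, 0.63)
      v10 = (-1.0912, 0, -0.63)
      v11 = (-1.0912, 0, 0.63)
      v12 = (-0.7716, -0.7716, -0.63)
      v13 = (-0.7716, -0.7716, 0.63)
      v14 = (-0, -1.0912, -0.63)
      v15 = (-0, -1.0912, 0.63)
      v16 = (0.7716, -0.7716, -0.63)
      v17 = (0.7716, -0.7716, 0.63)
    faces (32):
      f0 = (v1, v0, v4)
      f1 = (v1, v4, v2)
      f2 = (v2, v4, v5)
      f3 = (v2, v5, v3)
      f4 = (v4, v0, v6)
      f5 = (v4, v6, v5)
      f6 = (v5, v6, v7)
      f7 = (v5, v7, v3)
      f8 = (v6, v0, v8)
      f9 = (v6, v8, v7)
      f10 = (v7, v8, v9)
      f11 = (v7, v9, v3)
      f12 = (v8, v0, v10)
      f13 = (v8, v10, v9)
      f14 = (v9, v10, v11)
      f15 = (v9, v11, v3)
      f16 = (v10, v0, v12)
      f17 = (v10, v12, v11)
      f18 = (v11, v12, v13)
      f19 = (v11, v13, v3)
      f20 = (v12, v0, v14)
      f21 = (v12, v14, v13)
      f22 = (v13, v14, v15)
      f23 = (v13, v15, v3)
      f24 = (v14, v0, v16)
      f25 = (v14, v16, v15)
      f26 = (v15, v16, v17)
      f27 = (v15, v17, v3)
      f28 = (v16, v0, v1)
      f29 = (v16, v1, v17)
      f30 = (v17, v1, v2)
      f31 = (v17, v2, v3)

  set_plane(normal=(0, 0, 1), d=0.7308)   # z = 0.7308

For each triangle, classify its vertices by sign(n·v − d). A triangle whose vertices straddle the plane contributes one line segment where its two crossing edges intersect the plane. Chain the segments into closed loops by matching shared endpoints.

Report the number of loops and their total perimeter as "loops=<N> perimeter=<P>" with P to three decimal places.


loops=1 perimeter=5.612

Straddling triangles (8 of 32):
  (v2,v5,v3) [--+] → (0.648144, 0.648144, 0.7308)–(0.916608, 0, 0.7308)  len=0.7015
  (v5,v7,v3) [--+] → (0, 0.916608, 0.7308)–(0.648144, 0.648144, 0.7308)  len=0.7015
  (v7,v9,v3) [--+] → (-0.648144, 0.648144, 0.7308)–(0, 0.916608, 0.7308)  len=0.7015
  (v9,v11,v3) [--+] → (-0.916608, 0, 0.7308)–(-0.648144, 0.648144, 0.7308)  len=0.7015
  (v11,v13,v3) [--+] → (-0.648144, -0.648144, 0.7308)–(-0.916608, 0, 0.7308)  len=0.7015
  (v13,v15,v3) [--+] → (0, -0.916608, 0.7308)–(-0.648144, -0.648144, 0.7308)  len=0.7015
  (v15,v17,v3) [--+] → (0.648144, -0.648144, 0.7308)–(0, -0.916608, 0.7308)  len=0.7015
  (v17,v2,v3) [--+] → (0.916608, 0, 0.7308)–(0.648144, -0.648144, 0.7308)  len=0.7015

Chained into 1 loop(s):
  loop 1: 8 segments, perimeter = 5.6123
Total perimeter = 5.612


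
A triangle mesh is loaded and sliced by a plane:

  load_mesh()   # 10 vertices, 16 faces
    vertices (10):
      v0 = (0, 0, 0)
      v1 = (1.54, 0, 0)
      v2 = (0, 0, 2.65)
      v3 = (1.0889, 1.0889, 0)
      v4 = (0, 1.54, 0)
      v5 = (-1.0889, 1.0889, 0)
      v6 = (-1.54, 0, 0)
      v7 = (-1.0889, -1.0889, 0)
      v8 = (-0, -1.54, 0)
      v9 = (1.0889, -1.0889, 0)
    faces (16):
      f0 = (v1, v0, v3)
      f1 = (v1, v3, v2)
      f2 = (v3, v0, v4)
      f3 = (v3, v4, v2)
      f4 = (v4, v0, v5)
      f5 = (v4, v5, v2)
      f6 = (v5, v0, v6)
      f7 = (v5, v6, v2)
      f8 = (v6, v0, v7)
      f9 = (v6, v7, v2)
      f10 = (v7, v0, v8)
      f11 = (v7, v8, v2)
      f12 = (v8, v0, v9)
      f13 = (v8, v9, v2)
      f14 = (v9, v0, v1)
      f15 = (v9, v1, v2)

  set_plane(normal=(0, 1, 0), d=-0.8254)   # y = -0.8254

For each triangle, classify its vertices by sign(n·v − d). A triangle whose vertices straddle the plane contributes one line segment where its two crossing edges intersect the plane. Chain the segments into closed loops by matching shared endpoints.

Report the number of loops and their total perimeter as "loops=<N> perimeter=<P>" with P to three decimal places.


Straddling triangles (8 of 16):
  (v6,v0,v7) [++-] → (-0.8254, -0.8254, 0)–(-1.19806, -0.8254, 0)  len=0.3727
  (v6,v7,v2) [+-+] → (-1.19806, -0.8254, 0)–(-0.8254, -0.8254, 0.641266)  len=0.7417
  (v7,v0,v8) [-+-] → (-0.8254, -0.8254, 0)–(0, -0.8254, 0)  len=0.8254
  (v7,v8,v2) [--+] → (0, -0.8254, 1.22967)–(-0.8254, -0.8254, 0.641266)  len=1.0137
  (v8,v0,v9) [-+-] → (0, -0.8254, 0)–(0.8254, -0.8254, 0)  len=0.8254
  (v8,v9,v2) [--+] → (0.8254, -0.8254, 0.641266)–(0, -0.8254, 1.22967)  len=1.0137
  (v9,v0,v1) [-++] → (0.8254, -0.8254, 0)–(1.19806, -0.8254, 0)  len=0.3727
  (v9,v1,v2) [-++] → (1.19806, -0.8254, 0)–(0.8254, -0.8254, 0.641266)  len=0.7417

Chained into 1 loop(s):
  loop 1: 8 segments, perimeter = 5.9068
Total perimeter = 5.907

loops=1 perimeter=5.907


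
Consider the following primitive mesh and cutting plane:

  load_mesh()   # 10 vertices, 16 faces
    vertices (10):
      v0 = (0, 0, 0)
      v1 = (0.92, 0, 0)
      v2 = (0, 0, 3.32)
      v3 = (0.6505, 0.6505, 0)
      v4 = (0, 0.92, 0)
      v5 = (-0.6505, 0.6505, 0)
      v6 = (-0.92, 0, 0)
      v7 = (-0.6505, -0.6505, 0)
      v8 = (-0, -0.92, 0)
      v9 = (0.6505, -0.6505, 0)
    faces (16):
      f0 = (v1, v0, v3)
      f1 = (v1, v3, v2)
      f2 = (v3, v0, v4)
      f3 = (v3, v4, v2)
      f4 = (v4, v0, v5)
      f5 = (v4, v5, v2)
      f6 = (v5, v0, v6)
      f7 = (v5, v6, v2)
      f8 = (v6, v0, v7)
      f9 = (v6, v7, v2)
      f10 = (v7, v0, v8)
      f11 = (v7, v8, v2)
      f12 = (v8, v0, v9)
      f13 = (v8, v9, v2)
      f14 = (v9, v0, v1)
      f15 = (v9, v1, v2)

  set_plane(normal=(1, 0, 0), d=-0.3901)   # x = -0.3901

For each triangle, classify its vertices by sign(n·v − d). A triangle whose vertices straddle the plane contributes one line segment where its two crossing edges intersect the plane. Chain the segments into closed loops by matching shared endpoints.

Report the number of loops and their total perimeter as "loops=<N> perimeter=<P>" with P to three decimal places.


Straddling triangles (8 of 16):
  (v4,v0,v5) [++-] → (-0.3901, 0.3901, 0)–(-0.3901, 0.758383, 0)  len=0.3683
  (v4,v5,v2) [+-+] → (-0.3901, 0.758383, 0)–(-0.3901, 0.3901, 1.32902)  len=1.3791
  (v5,v0,v6) [-+-] → (-0.3901, 0.3901, 0)–(-0.3901, 0, 0)  len=0.3901
  (v5,v6,v2) [--+] → (-0.3901, 0, 1.91225)–(-0.3901, 0.3901, 1.32902)  len=0.7017
  (v6,v0,v7) [-+-] → (-0.3901, 0, 0)–(-0.3901, -0.3901, 0)  len=0.3901
  (v6,v7,v2) [--+] → (-0.3901, -0.3901, 1.32902)–(-0.3901, 0, 1.91225)  len=0.7017
  (v7,v0,v8) [-++] → (-0.3901, -0.3901, 0)–(-0.3901, -0.758383, 0)  len=0.3683
  (v7,v8,v2) [-++] → (-0.3901, -0.758383, 0)–(-0.3901, -0.3901, 1.32902)  len=1.3791

Chained into 1 loop(s):
  loop 1: 8 segments, perimeter = 5.6783
Total perimeter = 5.678

loops=1 perimeter=5.678


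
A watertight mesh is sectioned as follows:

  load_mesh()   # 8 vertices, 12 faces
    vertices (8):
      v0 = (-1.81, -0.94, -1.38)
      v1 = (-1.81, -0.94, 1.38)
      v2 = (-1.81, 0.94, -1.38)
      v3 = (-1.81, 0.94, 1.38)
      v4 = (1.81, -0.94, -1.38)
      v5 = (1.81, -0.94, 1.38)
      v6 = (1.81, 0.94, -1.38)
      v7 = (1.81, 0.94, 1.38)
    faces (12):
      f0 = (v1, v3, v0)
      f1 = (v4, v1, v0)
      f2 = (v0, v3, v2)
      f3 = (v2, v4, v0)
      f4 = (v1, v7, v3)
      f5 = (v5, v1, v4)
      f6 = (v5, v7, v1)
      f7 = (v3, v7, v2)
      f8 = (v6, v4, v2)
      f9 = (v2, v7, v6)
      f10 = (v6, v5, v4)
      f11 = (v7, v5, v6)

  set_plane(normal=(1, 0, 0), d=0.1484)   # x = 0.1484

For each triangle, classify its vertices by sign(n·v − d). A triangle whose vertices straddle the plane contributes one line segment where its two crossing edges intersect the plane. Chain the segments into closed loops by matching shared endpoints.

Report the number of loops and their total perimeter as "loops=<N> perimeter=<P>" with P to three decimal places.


loops=1 perimeter=9.280

Straddling triangles (8 of 12):
  (v4,v1,v0) [+--] → (0.1484, -0.94, -0.113145)–(0.1484, -0.94, -1.38)  len=1.2669
  (v2,v4,v0) [-+-] → (0.1484, -0.0770696, -1.38)–(0.1484, -0.94, -1.38)  len=0.8629
  (v1,v7,v3) [-+-] → (0.1484, 0.0770696, 1.38)–(0.1484, 0.94, 1.38)  len=0.8629
  (v5,v1,v4) [+-+] → (0.1484, -0.94, 1.38)–(0.1484, -0.94, -0.113145)  len=1.4931
  (v5,v7,v1) [++-] → (0.1484, 0.0770696, 1.38)–(0.1484, -0.94, 1.38)  len=1.0171
  (v3,v7,v2) [-+-] → (0.1484, 0.94, 1.38)–(0.1484, 0.94, 0.113145)  len=1.2669
  (v6,v4,v2) [++-] → (0.1484, -0.0770696, -1.38)–(0.1484, 0.94, -1.38)  len=1.0171
  (v2,v7,v6) [-++] → (0.1484, 0.94, 0.113145)–(0.1484, 0.94, -1.38)  len=1.4931

Chained into 1 loop(s):
  loop 1: 8 segments, perimeter = 9.2800
Total perimeter = 9.280


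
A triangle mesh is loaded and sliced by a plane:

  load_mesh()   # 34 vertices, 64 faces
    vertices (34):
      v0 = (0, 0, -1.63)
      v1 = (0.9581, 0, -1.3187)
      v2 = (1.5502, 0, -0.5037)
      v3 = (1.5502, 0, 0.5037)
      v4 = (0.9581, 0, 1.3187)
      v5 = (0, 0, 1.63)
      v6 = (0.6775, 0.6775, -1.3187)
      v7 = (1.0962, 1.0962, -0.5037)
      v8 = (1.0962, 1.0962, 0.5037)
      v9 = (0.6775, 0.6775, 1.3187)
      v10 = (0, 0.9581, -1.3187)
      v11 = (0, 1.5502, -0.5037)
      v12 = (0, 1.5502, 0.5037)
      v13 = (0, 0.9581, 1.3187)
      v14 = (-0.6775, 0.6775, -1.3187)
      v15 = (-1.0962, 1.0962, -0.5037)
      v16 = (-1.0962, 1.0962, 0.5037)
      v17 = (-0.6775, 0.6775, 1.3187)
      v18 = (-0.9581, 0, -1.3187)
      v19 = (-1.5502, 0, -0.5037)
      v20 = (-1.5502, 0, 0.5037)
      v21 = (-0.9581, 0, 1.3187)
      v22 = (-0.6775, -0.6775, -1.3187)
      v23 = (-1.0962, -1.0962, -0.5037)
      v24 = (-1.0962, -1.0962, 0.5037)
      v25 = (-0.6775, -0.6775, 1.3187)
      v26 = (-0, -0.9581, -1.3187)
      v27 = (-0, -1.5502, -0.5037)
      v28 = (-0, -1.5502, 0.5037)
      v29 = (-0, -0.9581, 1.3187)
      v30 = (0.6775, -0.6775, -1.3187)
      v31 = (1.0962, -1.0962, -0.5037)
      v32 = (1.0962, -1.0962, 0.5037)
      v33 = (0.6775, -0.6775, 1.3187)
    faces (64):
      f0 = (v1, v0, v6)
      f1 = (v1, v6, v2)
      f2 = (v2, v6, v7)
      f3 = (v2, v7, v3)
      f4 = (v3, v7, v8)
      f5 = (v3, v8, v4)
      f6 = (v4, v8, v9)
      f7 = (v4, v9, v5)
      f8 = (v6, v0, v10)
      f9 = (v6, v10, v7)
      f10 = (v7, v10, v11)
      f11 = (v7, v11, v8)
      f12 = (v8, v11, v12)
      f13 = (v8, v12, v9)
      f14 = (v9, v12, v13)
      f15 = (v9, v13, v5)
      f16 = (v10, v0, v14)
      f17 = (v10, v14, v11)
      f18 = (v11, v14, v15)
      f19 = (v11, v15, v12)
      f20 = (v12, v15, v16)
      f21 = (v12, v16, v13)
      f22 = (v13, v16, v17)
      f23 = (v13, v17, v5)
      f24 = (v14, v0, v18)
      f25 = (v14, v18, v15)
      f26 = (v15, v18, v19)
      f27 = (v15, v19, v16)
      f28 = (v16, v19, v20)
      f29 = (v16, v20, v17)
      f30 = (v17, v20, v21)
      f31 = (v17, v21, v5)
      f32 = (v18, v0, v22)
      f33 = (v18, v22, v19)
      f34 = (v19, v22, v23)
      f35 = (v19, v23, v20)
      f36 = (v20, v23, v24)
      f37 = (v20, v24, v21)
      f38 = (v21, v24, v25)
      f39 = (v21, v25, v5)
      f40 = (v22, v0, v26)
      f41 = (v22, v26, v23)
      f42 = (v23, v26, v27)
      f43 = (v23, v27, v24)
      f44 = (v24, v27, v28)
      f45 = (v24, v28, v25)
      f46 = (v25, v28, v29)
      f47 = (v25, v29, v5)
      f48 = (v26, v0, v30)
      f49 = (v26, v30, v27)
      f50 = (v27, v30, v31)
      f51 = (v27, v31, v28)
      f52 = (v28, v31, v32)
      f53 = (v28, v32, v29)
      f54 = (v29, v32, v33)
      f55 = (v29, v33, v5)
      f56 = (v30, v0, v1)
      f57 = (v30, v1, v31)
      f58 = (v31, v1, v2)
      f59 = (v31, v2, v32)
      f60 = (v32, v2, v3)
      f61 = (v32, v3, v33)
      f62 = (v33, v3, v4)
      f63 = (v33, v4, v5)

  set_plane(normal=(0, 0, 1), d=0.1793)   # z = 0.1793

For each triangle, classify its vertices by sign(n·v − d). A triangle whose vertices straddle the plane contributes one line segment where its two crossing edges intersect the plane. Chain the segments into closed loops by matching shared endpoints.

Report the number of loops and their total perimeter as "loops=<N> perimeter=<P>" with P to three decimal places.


loops=1 perimeter=9.492

Straddling triangles (16 of 64):
  (v2,v7,v3) [--+] → (1.404, 0.352995, 0.1793)–(1.5502, 0, 0.1793)  len=0.3821
  (v3,v7,v8) [+-+] → (1.404, 0.352995, 0.1793)–(1.0962, 1.0962, 0.1793)  len=0.8044
  (v7,v11,v8) [--+] → (0.743205, 1.2424, 0.1793)–(1.0962, 1.0962, 0.1793)  len=0.3821
  (v8,v11,v12) [+-+] → (0.743205, 1.2424, 0.1793)–(0, 1.5502, 0.1793)  len=0.8044
  (v11,v15,v12) [--+] → (-0.352995, 1.404, 0.1793)–(0, 1.5502, 0.1793)  len=0.3821
  (v12,v15,v16) [+-+] → (-0.352995, 1.404, 0.1793)–(-1.0962, 1.0962, 0.1793)  len=0.8044
  (v15,v19,v16) [--+] → (-1.2424, 0.743205, 0.1793)–(-1.0962, 1.0962, 0.1793)  len=0.3821
  (v16,v19,v20) [+-+] → (-1.2424, 0.743205, 0.1793)–(-1.5502, 0, 0.1793)  len=0.8044
  (v19,v23,v20) [--+] → (-1.404, -0.352995, 0.1793)–(-1.5502, 0, 0.1793)  len=0.3821
  (v20,v23,v24) [+-+] → (-1.404, -0.352995, 0.1793)–(-1.0962, -1.0962, 0.1793)  len=0.8044
  (v23,v27,v24) [--+] → (-0.743205, -1.2424, 0.1793)–(-1.0962, -1.0962, 0.1793)  len=0.3821
  (v24,v27,v28) [+-+] → (-0.743205, -1.2424, 0.1793)–(0, -1.5502, 0.1793)  len=0.8044
  (v27,v31,v28) [--+] → (0.352995, -1.404, 0.1793)–(0, -1.5502, 0.1793)  len=0.3821
  (v28,v31,v32) [+-+] → (0.352995, -1.404, 0.1793)–(1.0962, -1.0962, 0.1793)  len=0.8044
  (v31,v2,v32) [--+] → (1.2424, -0.743205, 0.1793)–(1.0962, -1.0962, 0.1793)  len=0.3821
  (v32,v2,v3) [+-+] → (1.2424, -0.743205, 0.1793)–(1.5502, 0, 0.1793)  len=0.8044

Chained into 1 loop(s):
  loop 1: 16 segments, perimeter = 9.4920
Total perimeter = 9.492


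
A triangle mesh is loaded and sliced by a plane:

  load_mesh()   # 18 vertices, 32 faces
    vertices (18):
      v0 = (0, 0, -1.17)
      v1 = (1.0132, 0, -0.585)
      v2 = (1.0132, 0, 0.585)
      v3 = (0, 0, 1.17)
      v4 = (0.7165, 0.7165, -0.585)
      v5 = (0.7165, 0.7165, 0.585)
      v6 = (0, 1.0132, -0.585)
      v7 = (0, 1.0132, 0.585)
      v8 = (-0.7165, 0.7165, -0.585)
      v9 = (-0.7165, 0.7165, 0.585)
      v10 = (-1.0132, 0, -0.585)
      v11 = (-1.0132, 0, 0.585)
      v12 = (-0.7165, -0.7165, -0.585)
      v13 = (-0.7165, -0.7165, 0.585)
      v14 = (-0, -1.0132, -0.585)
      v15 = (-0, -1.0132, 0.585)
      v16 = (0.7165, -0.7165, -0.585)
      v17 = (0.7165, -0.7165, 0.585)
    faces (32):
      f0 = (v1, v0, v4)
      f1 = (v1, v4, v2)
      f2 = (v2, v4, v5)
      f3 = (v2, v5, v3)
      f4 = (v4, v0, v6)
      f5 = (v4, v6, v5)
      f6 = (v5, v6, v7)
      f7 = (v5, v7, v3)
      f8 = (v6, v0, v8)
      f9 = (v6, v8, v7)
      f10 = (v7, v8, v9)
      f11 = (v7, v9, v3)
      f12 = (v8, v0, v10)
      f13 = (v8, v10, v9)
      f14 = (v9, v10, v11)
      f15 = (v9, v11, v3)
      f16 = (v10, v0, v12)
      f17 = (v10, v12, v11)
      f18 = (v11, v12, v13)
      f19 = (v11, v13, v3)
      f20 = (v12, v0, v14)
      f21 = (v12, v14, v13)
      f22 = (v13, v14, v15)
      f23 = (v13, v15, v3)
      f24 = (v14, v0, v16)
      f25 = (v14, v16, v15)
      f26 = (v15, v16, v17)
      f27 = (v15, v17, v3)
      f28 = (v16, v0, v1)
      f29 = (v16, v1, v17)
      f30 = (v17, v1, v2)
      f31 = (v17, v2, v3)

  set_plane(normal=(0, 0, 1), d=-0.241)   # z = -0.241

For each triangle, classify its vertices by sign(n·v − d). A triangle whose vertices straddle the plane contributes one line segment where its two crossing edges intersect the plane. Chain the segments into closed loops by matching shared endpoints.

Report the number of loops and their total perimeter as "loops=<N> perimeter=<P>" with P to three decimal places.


Straddling triangles (16 of 32):
  (v1,v4,v2) [--+] → (0.803735, 0.505837, -0.241)–(1.0132, 0, -0.241)  len=0.5475
  (v2,v4,v5) [+-+] → (0.803735, 0.505837, -0.241)–(0.7165, 0.7165, -0.241)  len=0.2280
  (v4,v6,v5) [--+] → (0.210663, 0.925965, -0.241)–(0.7165, 0.7165, -0.241)  len=0.5475
  (v5,v6,v7) [+-+] → (0.210663, 0.925965, -0.241)–(0, 1.0132, -0.241)  len=0.2280
  (v6,v8,v7) [--+] → (-0.505837, 0.803735, -0.241)–(0, 1.0132, -0.241)  len=0.5475
  (v7,v8,v9) [+-+] → (-0.505837, 0.803735, -0.241)–(-0.7165, 0.7165, -0.241)  len=0.2280
  (v8,v10,v9) [--+] → (-0.925965, 0.210663, -0.241)–(-0.7165, 0.7165, -0.241)  len=0.5475
  (v9,v10,v11) [+-+] → (-0.925965, 0.210663, -0.241)–(-1.0132, 0, -0.241)  len=0.2280
  (v10,v12,v11) [--+] → (-0.803735, -0.505837, -0.241)–(-1.0132, 0, -0.241)  len=0.5475
  (v11,v12,v13) [+-+] → (-0.803735, -0.505837, -0.241)–(-0.7165, -0.7165, -0.241)  len=0.2280
  (v12,v14,v13) [--+] → (-0.210663, -0.925965, -0.241)–(-0.7165, -0.7165, -0.241)  len=0.5475
  (v13,v14,v15) [+-+] → (-0.210663, -0.925965, -0.241)–(0, -1.0132, -0.241)  len=0.2280
  (v14,v16,v15) [--+] → (0.505837, -0.803735, -0.241)–(0, -1.0132, -0.241)  len=0.5475
  (v15,v16,v17) [+-+] → (0.505837, -0.803735, -0.241)–(0.7165, -0.7165, -0.241)  len=0.2280
  (v16,v1,v17) [--+] → (0.925965, -0.210663, -0.241)–(0.7165, -0.7165, -0.241)  len=0.5475
  (v17,v1,v2) [+-+] → (0.925965, -0.210663, -0.241)–(1.0132, 0, -0.241)  len=0.2280

Chained into 1 loop(s):
  loop 1: 16 segments, perimeter = 6.2040
Total perimeter = 6.204

loops=1 perimeter=6.204


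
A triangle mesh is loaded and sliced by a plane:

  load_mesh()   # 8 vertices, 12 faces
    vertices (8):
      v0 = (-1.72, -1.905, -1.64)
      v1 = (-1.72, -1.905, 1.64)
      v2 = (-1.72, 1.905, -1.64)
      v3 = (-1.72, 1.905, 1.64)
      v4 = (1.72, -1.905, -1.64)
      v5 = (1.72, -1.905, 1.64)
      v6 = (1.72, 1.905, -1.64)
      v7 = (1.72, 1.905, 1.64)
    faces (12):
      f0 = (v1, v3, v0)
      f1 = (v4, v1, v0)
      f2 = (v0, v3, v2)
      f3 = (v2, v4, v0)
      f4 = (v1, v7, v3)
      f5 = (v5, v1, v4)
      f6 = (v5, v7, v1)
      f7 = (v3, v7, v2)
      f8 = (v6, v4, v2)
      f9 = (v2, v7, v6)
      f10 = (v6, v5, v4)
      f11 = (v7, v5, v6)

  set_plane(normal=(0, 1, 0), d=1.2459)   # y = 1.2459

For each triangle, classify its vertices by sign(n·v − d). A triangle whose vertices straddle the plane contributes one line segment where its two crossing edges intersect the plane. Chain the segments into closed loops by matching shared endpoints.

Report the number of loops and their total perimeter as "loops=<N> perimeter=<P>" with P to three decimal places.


loops=1 perimeter=13.440

Straddling triangles (8 of 12):
  (v1,v3,v0) [-+-] → (-1.72, 1.2459, 1.64)–(-1.72, 1.2459, 1.07259)  len=0.5674
  (v0,v3,v2) [-++] → (-1.72, 1.2459, 1.07259)–(-1.72, 1.2459, -1.64)  len=2.7126
  (v2,v4,v0) [+--] → (-1.12491, 1.2459, -1.64)–(-1.72, 1.2459, -1.64)  len=0.5951
  (v1,v7,v3) [-++] → (1.12491, 1.2459, 1.64)–(-1.72, 1.2459, 1.64)  len=2.8449
  (v5,v7,v1) [-+-] → (1.72, 1.2459, 1.64)–(1.12491, 1.2459, 1.64)  len=0.5951
  (v6,v4,v2) [+-+] → (1.72, 1.2459, -1.64)–(-1.12491, 1.2459, -1.64)  len=2.8449
  (v6,v5,v4) [+--] → (1.72, 1.2459, -1.07259)–(1.72, 1.2459, -1.64)  len=0.5674
  (v7,v5,v6) [+-+] → (1.72, 1.2459, 1.64)–(1.72, 1.2459, -1.07259)  len=2.7126

Chained into 1 loop(s):
  loop 1: 8 segments, perimeter = 13.4400
Total perimeter = 13.440


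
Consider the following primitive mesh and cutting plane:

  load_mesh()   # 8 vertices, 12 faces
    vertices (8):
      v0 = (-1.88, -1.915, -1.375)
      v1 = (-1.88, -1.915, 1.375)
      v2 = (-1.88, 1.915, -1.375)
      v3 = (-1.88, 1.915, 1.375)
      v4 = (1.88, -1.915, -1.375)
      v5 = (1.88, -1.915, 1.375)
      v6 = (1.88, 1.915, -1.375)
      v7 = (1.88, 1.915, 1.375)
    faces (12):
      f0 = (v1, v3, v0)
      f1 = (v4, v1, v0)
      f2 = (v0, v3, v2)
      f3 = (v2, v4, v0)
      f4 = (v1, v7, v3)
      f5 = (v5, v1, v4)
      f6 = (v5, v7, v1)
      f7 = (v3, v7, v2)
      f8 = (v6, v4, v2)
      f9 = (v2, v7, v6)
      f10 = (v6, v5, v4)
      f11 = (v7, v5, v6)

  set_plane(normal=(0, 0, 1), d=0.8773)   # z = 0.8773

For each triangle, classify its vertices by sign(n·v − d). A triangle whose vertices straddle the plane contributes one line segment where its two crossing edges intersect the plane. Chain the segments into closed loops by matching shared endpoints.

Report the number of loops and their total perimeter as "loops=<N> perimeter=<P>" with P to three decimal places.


Straddling triangles (8 of 12):
  (v1,v3,v0) [++-] → (-1.88, 1.22184, 0.8773)–(-1.88, -1.915, 0.8773)  len=3.1368
  (v4,v1,v0) [-+-] → (-1.19951, -1.915, 0.8773)–(-1.88, -1.915, 0.8773)  len=0.6805
  (v0,v3,v2) [-+-] → (-1.88, 1.22184, 0.8773)–(-1.88, 1.915, 0.8773)  len=0.6932
  (v5,v1,v4) [++-] → (-1.19951, -1.915, 0.8773)–(1.88, -1.915, 0.8773)  len=3.0795
  (v3,v7,v2) [++-] → (1.19951, 1.915, 0.8773)–(-1.88, 1.915, 0.8773)  len=3.0795
  (v2,v7,v6) [-+-] → (1.19951, 1.915, 0.8773)–(1.88, 1.915, 0.8773)  len=0.6805
  (v6,v5,v4) [-+-] → (1.88, -1.22184, 0.8773)–(1.88, -1.915, 0.8773)  len=0.6932
  (v7,v5,v6) [++-] → (1.88, -1.22184, 0.8773)–(1.88, 1.915, 0.8773)  len=3.1368

Chained into 1 loop(s):
  loop 1: 8 segments, perimeter = 15.1800
Total perimeter = 15.180

loops=1 perimeter=15.180


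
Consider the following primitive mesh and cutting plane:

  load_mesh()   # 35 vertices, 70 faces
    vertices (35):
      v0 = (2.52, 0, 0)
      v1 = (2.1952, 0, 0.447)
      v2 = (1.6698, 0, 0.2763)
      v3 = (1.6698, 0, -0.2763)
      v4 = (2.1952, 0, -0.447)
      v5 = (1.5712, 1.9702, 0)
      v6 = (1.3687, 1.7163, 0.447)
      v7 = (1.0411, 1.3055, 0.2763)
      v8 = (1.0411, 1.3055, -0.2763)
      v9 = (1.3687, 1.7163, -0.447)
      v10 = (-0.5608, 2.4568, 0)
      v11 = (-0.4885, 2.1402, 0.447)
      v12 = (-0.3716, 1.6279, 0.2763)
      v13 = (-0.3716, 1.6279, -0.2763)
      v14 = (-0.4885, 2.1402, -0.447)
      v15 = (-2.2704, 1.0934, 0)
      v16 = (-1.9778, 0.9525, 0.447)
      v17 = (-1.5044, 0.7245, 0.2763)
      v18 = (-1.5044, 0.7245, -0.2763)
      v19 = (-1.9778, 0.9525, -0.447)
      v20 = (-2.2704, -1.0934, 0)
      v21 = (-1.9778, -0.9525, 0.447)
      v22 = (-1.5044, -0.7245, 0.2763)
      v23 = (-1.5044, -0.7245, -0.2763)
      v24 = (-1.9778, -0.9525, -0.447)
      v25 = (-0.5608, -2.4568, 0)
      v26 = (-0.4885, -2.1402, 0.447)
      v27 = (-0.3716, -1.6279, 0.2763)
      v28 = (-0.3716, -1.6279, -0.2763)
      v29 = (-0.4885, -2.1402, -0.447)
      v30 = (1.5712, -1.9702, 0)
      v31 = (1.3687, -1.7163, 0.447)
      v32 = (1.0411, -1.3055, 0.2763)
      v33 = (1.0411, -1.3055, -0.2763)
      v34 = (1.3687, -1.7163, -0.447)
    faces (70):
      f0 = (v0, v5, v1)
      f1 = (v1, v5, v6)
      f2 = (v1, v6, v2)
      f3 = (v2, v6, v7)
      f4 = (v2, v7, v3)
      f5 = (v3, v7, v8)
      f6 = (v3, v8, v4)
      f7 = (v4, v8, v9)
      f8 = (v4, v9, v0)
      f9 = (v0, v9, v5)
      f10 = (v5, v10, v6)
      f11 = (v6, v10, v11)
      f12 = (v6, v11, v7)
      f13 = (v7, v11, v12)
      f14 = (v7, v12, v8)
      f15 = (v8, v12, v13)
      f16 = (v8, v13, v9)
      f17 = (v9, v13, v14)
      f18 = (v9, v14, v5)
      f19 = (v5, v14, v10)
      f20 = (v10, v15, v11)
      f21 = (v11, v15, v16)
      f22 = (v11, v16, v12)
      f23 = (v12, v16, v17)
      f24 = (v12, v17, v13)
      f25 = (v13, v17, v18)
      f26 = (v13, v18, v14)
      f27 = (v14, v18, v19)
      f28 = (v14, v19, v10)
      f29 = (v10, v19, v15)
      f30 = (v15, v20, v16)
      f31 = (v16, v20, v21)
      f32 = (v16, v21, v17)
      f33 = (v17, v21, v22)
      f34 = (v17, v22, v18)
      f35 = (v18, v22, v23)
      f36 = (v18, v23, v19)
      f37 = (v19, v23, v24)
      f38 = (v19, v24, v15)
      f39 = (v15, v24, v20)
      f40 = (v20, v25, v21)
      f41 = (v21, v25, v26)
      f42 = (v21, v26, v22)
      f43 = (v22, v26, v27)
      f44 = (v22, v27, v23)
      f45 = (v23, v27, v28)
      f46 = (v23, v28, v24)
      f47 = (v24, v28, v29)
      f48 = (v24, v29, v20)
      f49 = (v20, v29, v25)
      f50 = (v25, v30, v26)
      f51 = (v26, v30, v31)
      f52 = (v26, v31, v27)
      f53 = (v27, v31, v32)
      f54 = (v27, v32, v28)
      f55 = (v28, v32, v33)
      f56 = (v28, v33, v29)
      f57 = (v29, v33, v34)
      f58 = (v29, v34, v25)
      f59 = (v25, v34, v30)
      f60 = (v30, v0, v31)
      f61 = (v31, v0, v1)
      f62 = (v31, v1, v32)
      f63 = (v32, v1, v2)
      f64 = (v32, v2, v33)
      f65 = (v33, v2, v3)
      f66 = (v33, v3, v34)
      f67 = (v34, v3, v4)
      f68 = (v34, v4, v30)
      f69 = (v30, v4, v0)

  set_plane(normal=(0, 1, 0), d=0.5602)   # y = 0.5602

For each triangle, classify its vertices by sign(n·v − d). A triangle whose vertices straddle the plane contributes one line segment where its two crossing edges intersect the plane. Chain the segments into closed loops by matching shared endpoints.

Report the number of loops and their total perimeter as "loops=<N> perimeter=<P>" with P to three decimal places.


Straddling triangles (20 of 70):
  (v0,v5,v1) [-+-] → (2.25022, 0.5602, 0)–(2.01777, 0.5602, 0.319902)  len=0.3954
  (v1,v5,v6) [-++] → (2.01777, 0.5602, 0.319902)–(1.92543, 0.5602, 0.447)  len=0.1571
  (v1,v6,v2) [-+-] → (1.92543, 0.5602, 0.447)–(1.57152, 0.5602, 0.332016)  len=0.3721
  (v2,v6,v7) [-++] → (1.57152, 0.5602, 0.332016)–(1.40002, 0.5602, 0.2763)  len=0.1803
  (v2,v7,v3) [-+-] → (1.40002, 0.5602, 0.2763)–(1.40002, 0.5602, -0.0391751)  len=0.3155
  (v3,v7,v8) [-++] → (1.40002, 0.5602, -0.0391751)–(1.40002, 0.5602, -0.2763)  len=0.2371
  (v3,v8,v4) [-+-] → (1.40002, 0.5602, -0.2763)–(1.69997, 0.5602, -0.373751)  len=0.3154
  (v4,v8,v9) [-++] → (1.69997, 0.5602, -0.373751)–(1.92543, 0.5602, -0.447)  len=0.2371
  (v4,v9,v0) [-+-] → (1.92543, 0.5602, -0.447)–(2.14422, 0.5602, -0.145901)  len=0.3722
  (v0,v9,v5) [-++] → (2.14422, 0.5602, -0.145901)–(2.25022, 0.5602, 0)  len=0.1803
  (v15,v20,v16) [+-+] → (-2.2704, 0.5602, 0)–(-2.03391, 0.5602, 0.361288)  len=0.4318
  (v16,v20,v21) [+--] → (-2.03391, 0.5602, 0.361288)–(-1.9778, 0.5602, 0.447)  len=0.1024
  (v16,v21,v17) [+-+] → (-1.9778, 0.5602, 0.447)–(-1.55078, 0.5602, 0.293024)  len=0.4539
  (v17,v21,v22) [+--] → (-1.55078, 0.5602, 0.293024)–(-1.5044, 0.5602, 0.2763)  len=0.0493
  (v17,v22,v18) [+-+] → (-1.5044, 0.5602, 0.2763)–(-1.5044, 0.5602, -0.213641)  len=0.4899
  (v18,v22,v23) [+--] → (-1.5044, 0.5602, -0.213641)–(-1.5044, 0.5602, -0.2763)  len=0.0627
  (v18,v23,v19) [+-+] → (-1.5044, 0.5602, -0.2763)–(-1.86706, 0.5602, -0.407068)  len=0.3855
  (v19,v23,v24) [+--] → (-1.86706, 0.5602, -0.407068)–(-1.9778, 0.5602, -0.447)  len=0.1177
  (v19,v24,v15) [+-+] → (-1.9778, 0.5602, -0.447)–(-2.19414, 0.5602, -0.116497)  len=0.3950
  (v15,v24,v20) [+--] → (-2.19414, 0.5602, -0.116497)–(-2.2704, 0.5602, 0)  len=0.1392

Chained into 2 loop(s):
  loop 1: 10 segments, perimeter = 2.7626
  loop 2: 10 segments, perimeter = 2.6276
Total perimeter = 5.390

loops=2 perimeter=5.390


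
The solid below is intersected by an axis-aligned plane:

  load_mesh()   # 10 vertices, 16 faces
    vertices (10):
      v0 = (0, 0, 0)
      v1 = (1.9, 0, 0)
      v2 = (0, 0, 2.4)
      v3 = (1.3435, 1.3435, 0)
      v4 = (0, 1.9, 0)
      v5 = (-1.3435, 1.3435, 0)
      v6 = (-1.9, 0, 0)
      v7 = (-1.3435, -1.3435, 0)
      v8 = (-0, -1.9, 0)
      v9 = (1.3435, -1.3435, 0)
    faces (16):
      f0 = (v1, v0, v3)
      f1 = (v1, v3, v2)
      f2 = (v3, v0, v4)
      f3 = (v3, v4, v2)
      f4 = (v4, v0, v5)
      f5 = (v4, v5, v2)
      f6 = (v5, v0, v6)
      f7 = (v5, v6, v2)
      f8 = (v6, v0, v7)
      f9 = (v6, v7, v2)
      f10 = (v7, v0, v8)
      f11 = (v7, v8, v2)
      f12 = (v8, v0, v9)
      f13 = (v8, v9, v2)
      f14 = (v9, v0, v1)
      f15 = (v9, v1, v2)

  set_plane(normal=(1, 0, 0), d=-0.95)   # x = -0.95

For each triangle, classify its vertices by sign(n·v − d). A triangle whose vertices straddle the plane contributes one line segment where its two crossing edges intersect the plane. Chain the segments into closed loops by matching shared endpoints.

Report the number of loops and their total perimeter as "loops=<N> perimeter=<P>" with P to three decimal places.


loops=1 perimeter=6.950

Straddling triangles (8 of 16):
  (v4,v0,v5) [++-] → (-0.95, 0.95, 0)–(-0.95, 1.50649, 0)  len=0.5565
  (v4,v5,v2) [+-+] → (-0.95, 1.50649, 0)–(-0.95, 0.95, 0.70294)  len=0.8966
  (v5,v0,v6) [-+-] → (-0.95, 0.95, 0)–(-0.95, 0, 0)  len=0.9500
  (v5,v6,v2) [--+] → (-0.95, 0, 1.2)–(-0.95, 0.95, 0.70294)  len=1.0722
  (v6,v0,v7) [-+-] → (-0.95, 0, 0)–(-0.95, -0.95, 0)  len=0.9500
  (v6,v7,v2) [--+] → (-0.95, -0.95, 0.70294)–(-0.95, 0, 1.2)  len=1.0722
  (v7,v0,v8) [-++] → (-0.95, -0.95, 0)–(-0.95, -1.50649, 0)  len=0.5565
  (v7,v8,v2) [-++] → (-0.95, -1.50649, 0)–(-0.95, -0.95, 0.70294)  len=0.8966

Chained into 1 loop(s):
  loop 1: 8 segments, perimeter = 6.9505
Total perimeter = 6.950


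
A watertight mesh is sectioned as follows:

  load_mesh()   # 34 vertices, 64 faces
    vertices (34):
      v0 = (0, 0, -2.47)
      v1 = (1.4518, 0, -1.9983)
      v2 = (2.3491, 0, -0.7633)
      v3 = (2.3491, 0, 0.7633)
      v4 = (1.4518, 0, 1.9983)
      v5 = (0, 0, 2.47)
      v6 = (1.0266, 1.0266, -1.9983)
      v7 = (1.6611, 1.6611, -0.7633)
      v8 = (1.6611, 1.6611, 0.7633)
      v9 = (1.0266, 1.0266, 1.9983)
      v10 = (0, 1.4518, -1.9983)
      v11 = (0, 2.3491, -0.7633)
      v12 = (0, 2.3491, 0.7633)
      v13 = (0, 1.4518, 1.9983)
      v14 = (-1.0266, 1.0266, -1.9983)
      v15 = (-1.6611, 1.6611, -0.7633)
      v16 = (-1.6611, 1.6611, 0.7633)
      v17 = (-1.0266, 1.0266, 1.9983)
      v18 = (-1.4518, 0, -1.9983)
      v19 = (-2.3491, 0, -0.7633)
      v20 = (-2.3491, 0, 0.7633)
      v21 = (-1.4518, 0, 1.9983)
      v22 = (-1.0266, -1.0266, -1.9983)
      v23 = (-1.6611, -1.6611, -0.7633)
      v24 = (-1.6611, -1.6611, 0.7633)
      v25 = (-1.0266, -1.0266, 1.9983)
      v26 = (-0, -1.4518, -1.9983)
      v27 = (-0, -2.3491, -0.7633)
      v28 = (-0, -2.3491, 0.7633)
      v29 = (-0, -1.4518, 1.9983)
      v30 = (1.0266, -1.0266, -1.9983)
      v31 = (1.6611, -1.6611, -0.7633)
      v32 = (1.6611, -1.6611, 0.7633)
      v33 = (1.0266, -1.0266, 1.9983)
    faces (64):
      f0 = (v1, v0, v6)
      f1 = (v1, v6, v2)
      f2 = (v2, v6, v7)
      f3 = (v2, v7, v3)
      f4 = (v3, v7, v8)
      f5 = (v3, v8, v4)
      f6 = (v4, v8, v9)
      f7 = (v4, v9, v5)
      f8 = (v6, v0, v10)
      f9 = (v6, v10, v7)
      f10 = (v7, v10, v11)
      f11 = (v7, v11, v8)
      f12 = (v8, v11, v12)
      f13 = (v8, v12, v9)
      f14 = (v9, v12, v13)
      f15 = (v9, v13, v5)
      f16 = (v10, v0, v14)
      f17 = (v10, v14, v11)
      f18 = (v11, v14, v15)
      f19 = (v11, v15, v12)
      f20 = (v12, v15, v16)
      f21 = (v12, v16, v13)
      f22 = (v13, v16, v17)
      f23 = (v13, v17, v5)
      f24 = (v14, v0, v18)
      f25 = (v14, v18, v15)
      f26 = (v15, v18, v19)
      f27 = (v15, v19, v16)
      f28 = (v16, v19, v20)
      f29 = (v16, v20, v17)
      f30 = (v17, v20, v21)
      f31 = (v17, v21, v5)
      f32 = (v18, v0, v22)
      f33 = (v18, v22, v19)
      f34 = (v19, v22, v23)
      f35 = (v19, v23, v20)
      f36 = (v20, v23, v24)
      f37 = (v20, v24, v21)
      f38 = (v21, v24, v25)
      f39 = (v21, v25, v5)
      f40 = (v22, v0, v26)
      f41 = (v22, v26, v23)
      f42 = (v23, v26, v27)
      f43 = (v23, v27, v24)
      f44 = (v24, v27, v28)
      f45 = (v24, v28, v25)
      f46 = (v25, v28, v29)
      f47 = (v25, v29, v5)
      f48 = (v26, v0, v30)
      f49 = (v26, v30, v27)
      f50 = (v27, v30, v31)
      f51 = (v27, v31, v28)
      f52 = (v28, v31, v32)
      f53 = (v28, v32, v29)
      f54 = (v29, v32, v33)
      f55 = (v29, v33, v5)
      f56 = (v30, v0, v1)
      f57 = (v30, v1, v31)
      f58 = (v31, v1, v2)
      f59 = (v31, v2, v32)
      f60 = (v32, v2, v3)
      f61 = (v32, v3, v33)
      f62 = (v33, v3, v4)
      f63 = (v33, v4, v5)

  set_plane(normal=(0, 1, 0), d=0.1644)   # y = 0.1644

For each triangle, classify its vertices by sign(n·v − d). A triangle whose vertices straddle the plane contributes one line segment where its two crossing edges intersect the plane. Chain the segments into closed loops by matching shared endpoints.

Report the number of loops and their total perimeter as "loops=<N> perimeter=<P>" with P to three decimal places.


loops=1 perimeter=14.951

Straddling triangles (20 of 64):
  (v1,v0,v6) [--+] → (0.1644, 0.1644, -2.39446)–(1.38371, 0.1644, -1.9983)  len=1.2821
  (v1,v6,v2) [-+-] → (1.38371, 0.1644, -1.9983)–(2.13731, 0.1644, -0.961073)  len=1.2821
  (v2,v6,v7) [-++] → (2.13731, 0.1644, -0.961073)–(2.28101, 0.1644, -0.7633)  len=0.2445
  (v2,v7,v3) [-+-] → (2.28101, 0.1644, -0.7633)–(2.28101, 0.1644, 0.612212)  len=1.3755
  (v3,v7,v8) [-++] → (2.28101, 0.1644, 0.612212)–(2.28101, 0.1644, 0.7633)  len=0.1511
  (v3,v8,v4) [-+-] → (2.28101, 0.1644, 0.7633)–(1.47251, 0.1644, 1.87607)  len=1.3755
  (v4,v8,v9) [-++] → (1.47251, 0.1644, 1.87607)–(1.38371, 0.1644, 1.9983)  len=0.1511
  (v4,v9,v5) [-+-] → (1.38371, 0.1644, 1.9983)–(0.1644, 0.1644, 2.39446)  len=1.2821
  (v6,v0,v10) [+-+] → (0.1644, 0.1644, -2.39446)–(0, 0.1644, -2.41659)  len=0.1659
  (v9,v13,v5) [++-] → (0, 0.1644, 2.41659)–(0.1644, 0.1644, 2.39446)  len=0.1659
  (v10,v0,v14) [+-+] → (0, 0.1644, -2.41659)–(-0.1644, 0.1644, -2.39446)  len=0.1659
  (v13,v17,v5) [++-] → (-0.1644, 0.1644, 2.39446)–(0, 0.1644, 2.41659)  len=0.1659
  (v14,v0,v18) [+--] → (-0.1644, 0.1644, -2.39446)–(-1.38371, 0.1644, -1.9983)  len=1.2821
  (v14,v18,v15) [+-+] → (-1.38371, 0.1644, -1.9983)–(-1.47251, 0.1644, -1.87607)  len=0.1511
  (v15,v18,v19) [+--] → (-1.47251, 0.1644, -1.87607)–(-2.28101, 0.1644, -0.7633)  len=1.3755
  (v15,v19,v16) [+-+] → (-2.28101, 0.1644, -0.7633)–(-2.28101, 0.1644, -0.612212)  len=0.1511
  (v16,v19,v20) [+--] → (-2.28101, 0.1644, -0.612212)–(-2.28101, 0.1644, 0.7633)  len=1.3755
  (v16,v20,v17) [+-+] → (-2.28101, 0.1644, 0.7633)–(-2.13731, 0.1644, 0.961073)  len=0.2445
  (v17,v20,v21) [+--] → (-2.13731, 0.1644, 0.961073)–(-1.38371, 0.1644, 1.9983)  len=1.2821
  (v17,v21,v5) [+--] → (-1.38371, 0.1644, 1.9983)–(-0.1644, 0.1644, 2.39446)  len=1.2821

Chained into 1 loop(s):
  loop 1: 20 segments, perimeter = 14.9512
Total perimeter = 14.951


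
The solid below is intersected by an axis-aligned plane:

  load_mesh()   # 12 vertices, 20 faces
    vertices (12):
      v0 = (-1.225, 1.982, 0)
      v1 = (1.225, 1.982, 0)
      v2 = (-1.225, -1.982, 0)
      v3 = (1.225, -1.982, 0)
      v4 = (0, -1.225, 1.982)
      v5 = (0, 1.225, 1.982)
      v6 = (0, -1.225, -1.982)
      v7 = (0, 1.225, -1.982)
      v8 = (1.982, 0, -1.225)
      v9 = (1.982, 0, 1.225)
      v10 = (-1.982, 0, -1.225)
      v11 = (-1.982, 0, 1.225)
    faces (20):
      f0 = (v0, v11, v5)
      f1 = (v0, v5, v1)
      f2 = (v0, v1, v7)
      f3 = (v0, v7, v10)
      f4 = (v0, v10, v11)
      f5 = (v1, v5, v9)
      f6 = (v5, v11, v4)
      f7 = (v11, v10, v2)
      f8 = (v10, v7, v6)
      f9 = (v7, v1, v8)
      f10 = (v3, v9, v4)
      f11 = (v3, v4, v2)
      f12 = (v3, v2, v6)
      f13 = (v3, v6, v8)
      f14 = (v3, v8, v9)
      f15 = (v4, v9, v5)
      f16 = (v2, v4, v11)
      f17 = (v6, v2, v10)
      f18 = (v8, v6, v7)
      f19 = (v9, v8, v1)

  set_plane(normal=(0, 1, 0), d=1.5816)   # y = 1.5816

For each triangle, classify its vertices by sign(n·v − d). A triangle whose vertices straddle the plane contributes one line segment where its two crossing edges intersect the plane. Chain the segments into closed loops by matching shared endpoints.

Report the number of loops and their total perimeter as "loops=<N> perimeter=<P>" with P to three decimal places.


Straddling triangles (8 of 20):
  (v0,v11,v5) [+--] → (-1.37793, 1.5816, 0.247472)–(-0.577061, 1.5816, 1.04834)  len=1.1326
  (v0,v5,v1) [+-+] → (-0.577061, 1.5816, 1.04834)–(0.577061, 1.5816, 1.04834)  len=1.1541
  (v0,v1,v7) [++-] → (0.577061, 1.5816, -1.04834)–(-0.577061, 1.5816, -1.04834)  len=1.1541
  (v0,v7,v10) [+--] → (-0.577061, 1.5816, -1.04834)–(-1.37793, 1.5816, -0.247472)  len=1.1326
  (v0,v10,v11) [+--] → (-1.37793, 1.5816, -0.247472)–(-1.37793, 1.5816, 0.247472)  len=0.4949
  (v1,v5,v9) [+--] → (0.577061, 1.5816, 1.04834)–(1.37793, 1.5816, 0.247472)  len=1.1326
  (v7,v1,v8) [-+-] → (0.577061, 1.5816, -1.04834)–(1.37793, 1.5816, -0.247472)  len=1.1326
  (v9,v8,v1) [--+] → (1.37793, 1.5816, -0.247472)–(1.37793, 1.5816, 0.247472)  len=0.4949

Chained into 1 loop(s):
  loop 1: 8 segments, perimeter = 7.8285
Total perimeter = 7.829

loops=1 perimeter=7.829


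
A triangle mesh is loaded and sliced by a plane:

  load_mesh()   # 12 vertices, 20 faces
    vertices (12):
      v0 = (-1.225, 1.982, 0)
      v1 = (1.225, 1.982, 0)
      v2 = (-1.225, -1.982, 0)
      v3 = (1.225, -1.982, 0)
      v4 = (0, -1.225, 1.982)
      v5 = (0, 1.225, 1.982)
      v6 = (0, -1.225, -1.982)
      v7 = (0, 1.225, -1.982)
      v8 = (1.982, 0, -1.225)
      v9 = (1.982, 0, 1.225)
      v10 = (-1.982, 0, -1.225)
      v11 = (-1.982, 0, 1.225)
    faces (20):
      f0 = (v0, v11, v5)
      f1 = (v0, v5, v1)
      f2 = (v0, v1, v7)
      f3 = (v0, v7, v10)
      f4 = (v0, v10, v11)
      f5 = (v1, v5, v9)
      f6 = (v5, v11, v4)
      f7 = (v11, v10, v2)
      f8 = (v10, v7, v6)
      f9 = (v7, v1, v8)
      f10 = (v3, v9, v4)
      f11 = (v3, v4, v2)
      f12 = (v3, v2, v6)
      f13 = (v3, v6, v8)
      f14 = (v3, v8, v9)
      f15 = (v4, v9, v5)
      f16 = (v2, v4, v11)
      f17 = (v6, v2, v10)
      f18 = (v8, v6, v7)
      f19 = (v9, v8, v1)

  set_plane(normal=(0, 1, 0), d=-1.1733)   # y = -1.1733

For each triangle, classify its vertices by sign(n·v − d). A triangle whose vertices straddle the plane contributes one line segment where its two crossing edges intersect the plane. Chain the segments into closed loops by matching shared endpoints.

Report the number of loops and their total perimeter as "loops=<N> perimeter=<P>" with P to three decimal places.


Straddling triangles (10 of 20):
  (v5,v11,v4) [++-] → (-0.0836485, -1.1733, 1.95005)–(0, -1.1733, 1.982)  len=0.0895
  (v11,v10,v2) [++-] → (-1.53387, -1.1733, -0.499827)–(-1.53387, -1.1733, 0.499827)  len=0.9997
  (v10,v7,v6) [++-] → (0, -1.1733, -1.982)–(-0.0836485, -1.1733, -1.95005)  len=0.0895
  (v3,v9,v4) [-+-] → (1.53387, -1.1733, 0.499827)–(0.0836485, -1.1733, 1.95005)  len=2.0509
  (v3,v6,v8) [--+] → (0.0836485, -1.1733, -1.95005)–(1.53387, -1.1733, -0.499827)  len=2.0509
  (v3,v8,v9) [-++] → (1.53387, -1.1733, -0.499827)–(1.53387, -1.1733, 0.499827)  len=0.9997
  (v4,v9,v5) [-++] → (0.0836485, -1.1733, 1.95005)–(0, -1.1733, 1.982)  len=0.0895
  (v2,v4,v11) [--+] → (-0.0836485, -1.1733, 1.95005)–(-1.53387, -1.1733, 0.499827)  len=2.0509
  (v6,v2,v10) [--+] → (-1.53387, -1.1733, -0.499827)–(-0.0836485, -1.1733, -1.95005)  len=2.0509
  (v8,v6,v7) [+-+] → (0.0836485, -1.1733, -1.95005)–(0, -1.1733, -1.982)  len=0.0895

Chained into 1 loop(s):
  loop 1: 10 segments, perimeter = 10.5612
Total perimeter = 10.561

loops=1 perimeter=10.561


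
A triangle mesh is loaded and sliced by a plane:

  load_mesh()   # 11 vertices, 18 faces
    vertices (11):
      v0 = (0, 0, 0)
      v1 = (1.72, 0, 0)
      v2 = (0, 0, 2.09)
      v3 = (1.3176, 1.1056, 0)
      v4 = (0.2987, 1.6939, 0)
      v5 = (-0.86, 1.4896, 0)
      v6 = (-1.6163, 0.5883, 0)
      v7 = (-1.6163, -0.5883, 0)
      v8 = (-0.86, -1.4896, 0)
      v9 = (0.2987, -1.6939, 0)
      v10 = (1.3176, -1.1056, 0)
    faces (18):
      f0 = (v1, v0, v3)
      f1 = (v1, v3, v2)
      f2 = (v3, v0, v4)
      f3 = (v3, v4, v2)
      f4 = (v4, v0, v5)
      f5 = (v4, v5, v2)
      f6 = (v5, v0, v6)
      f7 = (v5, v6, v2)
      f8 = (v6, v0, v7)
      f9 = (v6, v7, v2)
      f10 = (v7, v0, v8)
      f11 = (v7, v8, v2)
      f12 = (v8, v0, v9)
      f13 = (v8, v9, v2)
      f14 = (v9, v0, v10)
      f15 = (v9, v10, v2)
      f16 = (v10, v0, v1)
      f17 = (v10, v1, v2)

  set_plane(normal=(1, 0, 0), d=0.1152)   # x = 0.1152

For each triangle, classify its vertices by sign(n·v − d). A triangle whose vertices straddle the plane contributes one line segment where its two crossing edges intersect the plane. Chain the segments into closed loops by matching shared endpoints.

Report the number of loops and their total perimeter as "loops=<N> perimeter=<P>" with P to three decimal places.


Straddling triangles (12 of 18):
  (v1,v0,v3) [+-+] → (0.1152, 0, 0)–(0.1152, 0.0966645, 0)  len=0.0967
  (v1,v3,v2) [++-] → (0.1152, 0.0966645, 1.90727)–(0.1152, 0, 1.95002)  len=0.1057
  (v3,v0,v4) [+-+] → (0.1152, 0.0966645, 0)–(0.1152, 0.653289, 0)  len=0.5566
  (v3,v4,v2) [++-] → (0.1152, 0.653289, 1.28395)–(0.1152, 0.0966645, 1.90727)  len=0.8357
  (v4,v0,v5) [+--] → (0.1152, 0.653289, 0)–(0.1152, 1.66155, 0)  len=1.0083
  (v4,v5,v2) [+--] → (0.1152, 1.66155, 0)–(0.1152, 0.653289, 1.28395)  len=1.6325
  (v8,v0,v9) [--+] → (0.1152, -0.653289, 0)–(0.1152, -1.66155, 0)  len=1.0083
  (v8,v9,v2) [-+-] → (0.1152, -1.66155, 0)–(0.1152, -0.653289, 1.28395)  len=1.6325
  (v9,v0,v10) [+-+] → (0.1152, -0.653289, 0)–(0.1152, -0.0966645, 0)  len=0.5566
  (v9,v10,v2) [++-] → (0.1152, -0.0966645, 1.90727)–(0.1152, -0.653289, 1.28395)  len=0.8357
  (v10,v0,v1) [+-+] → (0.1152, -0.0966645, 0)–(0.1152, 0, 0)  len=0.0967
  (v10,v1,v2) [++-] → (0.1152, 0, 1.95002)–(0.1152, -0.0966645, 1.90727)  len=0.1057

Chained into 1 loop(s):
  loop 1: 12 segments, perimeter = 8.4709
Total perimeter = 8.471

loops=1 perimeter=8.471
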